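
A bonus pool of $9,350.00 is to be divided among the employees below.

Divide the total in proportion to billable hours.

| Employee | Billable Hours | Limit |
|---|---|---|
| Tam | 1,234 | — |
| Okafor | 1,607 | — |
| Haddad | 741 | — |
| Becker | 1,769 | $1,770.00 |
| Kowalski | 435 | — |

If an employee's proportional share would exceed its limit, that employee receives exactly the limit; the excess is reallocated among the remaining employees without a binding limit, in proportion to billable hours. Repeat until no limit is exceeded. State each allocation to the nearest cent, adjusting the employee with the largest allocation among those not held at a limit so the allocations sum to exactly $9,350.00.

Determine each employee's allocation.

Total billable hours = 5,786.
Proportional shares (ignoring caps): Tam 1,994.1065; Okafor 2,596.8631; Haddad 1,197.4335; Becker 2,858.6502; Kowalski 702.9468.
Cap binds for Becker ($1,770.00); residual $7,580.00 reallocated over remaining billable hours 4,017.
Redistributed shares: Tam 2,328.5337 → $2,328.53; Okafor 3,032.3774 → $3,032.38; Haddad 1,398.2524 → $1,398.25; Kowalski 820.8364 → $820.84.

Tam: $2,328.53; Okafor: $3,032.38; Haddad: $1,398.25; Becker: $1,770.00; Kowalski: $820.84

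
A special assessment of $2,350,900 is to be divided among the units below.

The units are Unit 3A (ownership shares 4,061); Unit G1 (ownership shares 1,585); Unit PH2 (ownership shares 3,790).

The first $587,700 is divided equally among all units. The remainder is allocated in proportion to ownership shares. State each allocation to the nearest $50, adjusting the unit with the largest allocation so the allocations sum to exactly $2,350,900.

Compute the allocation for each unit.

First tranche $587,700 split equally: $195,900 each.
Remainder $1,763,200 by ownership shares (total 9,436): Unit 3A 758,833.74 → $758,850; Unit G1 296,171.26 → $296,150; Unit PH2 708,195.00 → $708,200.
Totals: Unit 3A $195,900 + $758,850 = $954,750; Unit G1 $195,900 + $296,150 = $492,050; Unit PH2 $195,900 + $708,200 = $904,100.

Unit 3A: $954,750 · Unit G1: $492,050 · Unit PH2: $904,100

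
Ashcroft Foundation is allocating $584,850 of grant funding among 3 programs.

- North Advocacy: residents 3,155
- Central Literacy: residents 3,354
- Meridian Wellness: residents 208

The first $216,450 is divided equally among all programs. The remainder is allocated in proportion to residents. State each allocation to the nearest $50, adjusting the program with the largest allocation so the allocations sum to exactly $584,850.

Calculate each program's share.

North Advocacy: $245,200 · Central Literacy: $256,100 · Meridian Wellness: $83,550

Equal tier: $216,450 ÷ 3 = $72,150 apiece.
Remainder $368,400 by residents (total 6,717): North Advocacy 173,038.86 → $173,050; Central Literacy 183,953.19 → $183,950; Meridian Wellness 11,407.95 → $11,400.
Totals: North Advocacy $72,150 + $173,050 = $245,200; Central Literacy $72,150 + $183,950 = $256,100; Meridian Wellness $72,150 + $11,400 = $83,550.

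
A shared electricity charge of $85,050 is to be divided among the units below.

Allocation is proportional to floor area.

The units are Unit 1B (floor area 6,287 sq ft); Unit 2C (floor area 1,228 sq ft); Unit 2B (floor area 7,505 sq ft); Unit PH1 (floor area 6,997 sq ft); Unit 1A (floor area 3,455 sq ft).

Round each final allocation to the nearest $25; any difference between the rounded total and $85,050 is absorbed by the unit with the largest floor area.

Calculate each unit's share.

Unit 1B: $21,000 · Unit 2C: $4,100 · Unit 2B: $25,050 · Unit PH1: $23,375 · Unit 1A: $11,525

Combined floor area = 6,287 + 1,228 + 7,505 + 6,997 + 3,455 = 25,472.
Proportional shares: Unit 1B 20,992.04; Unit 2C 4,100.24; Unit 2B 25,058.90; Unit PH1 23,362.71; Unit 1A 11,536.11.
Rounded to nearest $25: Unit 1B $21,000; Unit 2C $4,100; Unit 2B $25,050; Unit PH1 $23,375; Unit 1A $11,525. Sum = $85,050.
No rounding difference to absorb.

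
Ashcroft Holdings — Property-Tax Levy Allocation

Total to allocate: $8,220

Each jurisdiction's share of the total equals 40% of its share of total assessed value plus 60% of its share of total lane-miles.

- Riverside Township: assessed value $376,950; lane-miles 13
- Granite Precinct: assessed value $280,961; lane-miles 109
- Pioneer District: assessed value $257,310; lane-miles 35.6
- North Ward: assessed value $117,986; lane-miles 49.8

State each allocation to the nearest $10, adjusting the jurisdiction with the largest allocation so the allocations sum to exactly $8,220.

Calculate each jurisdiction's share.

Totals — assessed value 1,033,207, lane-miles 207.4.
Combined weights (40% assessed value + 60% lane-miles): Riverside Township 0.1835; Granite Precinct 0.4241; Pioneer District 0.2026; North Ward 0.1897.
Pro-rata amounts: Riverside Township 1,508.72; Granite Precinct 3,486.14; Pioneer District 1,665.42; North Ward 1,559.72.
After rounding ($10): Riverside Township $1,510; Granite Precinct $3,490; Pioneer District $1,670; North Ward $1,560. Sum = $8,230.
Difference $8,220 − $8,230 = −$10 applied to largest allocation (Granite Precinct): Granite Precinct becomes $3,480.

Riverside Township: $1,510; Granite Precinct: $3,480; Pioneer District: $1,670; North Ward: $1,560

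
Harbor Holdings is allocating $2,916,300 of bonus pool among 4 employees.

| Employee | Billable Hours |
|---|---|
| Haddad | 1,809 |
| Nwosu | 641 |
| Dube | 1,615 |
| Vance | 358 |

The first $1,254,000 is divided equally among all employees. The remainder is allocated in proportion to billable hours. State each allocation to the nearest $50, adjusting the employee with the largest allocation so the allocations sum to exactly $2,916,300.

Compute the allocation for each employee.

Haddad: $993,400 | Nwosu: $554,400 | Dube: $920,450 | Vance: $448,050

$1,254,000 shared equally gives $313,500 per employee.
Remainder $1,662,300 by billable hours (total 4,423): Haddad 679,878.07 → $679,900; Nwosu 240,907.60 → $240,900; Dube 606,966.88 → $606,950; Vance 134,547.46 → $134,550.
Totals: Haddad $313,500 + $679,900 = $993,400; Nwosu $313,500 + $240,900 = $554,400; Dube $313,500 + $606,950 = $920,450; Vance $313,500 + $134,550 = $448,050.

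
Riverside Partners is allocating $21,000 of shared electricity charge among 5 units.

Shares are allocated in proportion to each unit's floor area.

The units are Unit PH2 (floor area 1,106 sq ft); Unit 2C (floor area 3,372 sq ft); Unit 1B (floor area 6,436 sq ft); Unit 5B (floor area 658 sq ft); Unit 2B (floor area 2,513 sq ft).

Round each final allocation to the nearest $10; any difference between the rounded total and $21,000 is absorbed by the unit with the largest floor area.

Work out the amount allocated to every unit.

Unit PH2: $1,650; Unit 2C: $5,030; Unit 1B: $9,590; Unit 5B: $980; Unit 2B: $3,750

Floor area total: 1,106 + 3,372 + 6,436 + 658 + 2,513 = 14,085.
Pro-rata amounts: Unit PH2 1,648.99; Unit 2C 5,027.48; Unit 1B 9,595.74; Unit 5B 981.04; Unit 2B 3,746.75.
At nearest $10: Unit PH2 $1,650; Unit 2C $5,030; Unit 1B $9,600; Unit 5B $980; Unit 2B $3,750. Sum = $21,010.
Difference $21,000 − $21,010 = −$10 applied to largest floor area (Unit 1B): Unit 1B becomes $9,590.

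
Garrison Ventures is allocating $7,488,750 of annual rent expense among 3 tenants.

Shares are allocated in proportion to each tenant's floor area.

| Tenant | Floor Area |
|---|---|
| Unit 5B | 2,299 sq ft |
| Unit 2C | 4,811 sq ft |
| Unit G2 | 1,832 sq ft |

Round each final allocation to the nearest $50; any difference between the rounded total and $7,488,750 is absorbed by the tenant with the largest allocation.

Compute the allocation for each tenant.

Combined floor area = 8,942.
Unrounded shares: Unit 5B 2,299/8,942 × $7,488,750 = 1,925,367.51; Unit 2C 4,811/8,942 × $7,488,750 = 4,029,118.35; Unit G2 1,832/8,942 × $7,488,750 = 1,534,264.15.
Rounded to nearest $50: Unit 5B $1,925,350; Unit 2C $4,029,100; Unit G2 $1,534,250. Sum = $7,488,700.
Difference $7,488,750 − $7,488,700 = +$50 applied to largest allocation (Unit 2C): Unit 2C becomes $4,029,150.

Unit 5B: $1,925,350; Unit 2C: $4,029,150; Unit G2: $1,534,250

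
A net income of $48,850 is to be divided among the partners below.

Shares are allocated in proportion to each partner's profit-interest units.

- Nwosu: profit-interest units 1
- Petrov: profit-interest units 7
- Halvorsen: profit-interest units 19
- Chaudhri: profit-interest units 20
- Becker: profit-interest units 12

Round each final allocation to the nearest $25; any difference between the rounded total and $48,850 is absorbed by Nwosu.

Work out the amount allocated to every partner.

Nwosu: $850; Petrov: $5,800; Halvorsen: $15,725; Chaudhri: $16,550; Becker: $9,925

Sum of profit-interest units: 59.
Raw shares: Nwosu 1/59 × $48,850 = 827.97; Petrov 7/59 × $48,850 = 5,795.76; Halvorsen 19/59 × $48,850 = 15,731.36; Chaudhri 20/59 × $48,850 = 16,559.32; Becker 12/59 × $48,850 = 9,935.59.
Rounded to nearest $25: Nwosu $825; Petrov $5,800; Halvorsen $15,725; Chaudhri $16,550; Becker $9,925. Sum = $48,825.
Difference $48,850 − $48,825 = +$25 applied to Nwosu: Nwosu becomes $850.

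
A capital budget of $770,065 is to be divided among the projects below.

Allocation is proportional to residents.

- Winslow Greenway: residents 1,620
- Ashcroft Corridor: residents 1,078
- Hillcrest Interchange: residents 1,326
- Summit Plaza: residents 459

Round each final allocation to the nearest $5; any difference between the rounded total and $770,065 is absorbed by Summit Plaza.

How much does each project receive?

Sum of residents: 4,483.
Raw shares: Winslow Greenway 1,620/4,483 × $770,065 = 278,274.66; Ashcroft Corridor 1,078/4,483 × $770,065 = 185,172.89; Hillcrest Interchange 1,326/4,483 × $770,065 = 227,772.96; Summit Plaza 459/4,483 × $770,065 = 78,844.49.
Rounded to nearest $5: Winslow Greenway $278,275; Ashcroft Corridor $185,175; Hillcrest Interchange $227,775; Summit Plaza $78,845. Sum = $770,070.
Difference $770,065 − $770,070 = −$5 applied to Summit Plaza: Summit Plaza becomes $78,840.

Winslow Greenway: $278,275 | Ashcroft Corridor: $185,175 | Hillcrest Interchange: $227,775 | Summit Plaza: $78,840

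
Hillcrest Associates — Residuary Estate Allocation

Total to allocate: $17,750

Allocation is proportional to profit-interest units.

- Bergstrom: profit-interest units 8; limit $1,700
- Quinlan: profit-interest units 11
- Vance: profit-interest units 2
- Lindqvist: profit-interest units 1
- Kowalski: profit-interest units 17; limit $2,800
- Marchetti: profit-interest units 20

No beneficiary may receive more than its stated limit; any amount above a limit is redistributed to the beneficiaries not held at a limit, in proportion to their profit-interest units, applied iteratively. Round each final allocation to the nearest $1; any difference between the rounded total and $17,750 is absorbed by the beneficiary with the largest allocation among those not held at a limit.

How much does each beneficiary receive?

Bergstrom: $1,700; Quinlan: $4,287; Vance: $779; Lindqvist: $390; Kowalski: $2,800; Marchetti: $7,794

Sum of profit-interest units: 59.
Pro-rata shares before constraints: Bergstrom 2,406.78; Quinlan 3,309.32; Vance 601.69; Lindqvist 300.85; Kowalski 5,114.41; Marchetti 6,016.95.
Held at cap: Bergstrom ($1,700), Kowalski ($2,800); residual $13,250 reallocated over remaining profit-interest units 34.
Remaining shares: Quinlan 4,286.76 → $4,287; Vance 779.41 → $779; Lindqvist 389.71 → $390; Marchetti 7,794.12 → $7,794.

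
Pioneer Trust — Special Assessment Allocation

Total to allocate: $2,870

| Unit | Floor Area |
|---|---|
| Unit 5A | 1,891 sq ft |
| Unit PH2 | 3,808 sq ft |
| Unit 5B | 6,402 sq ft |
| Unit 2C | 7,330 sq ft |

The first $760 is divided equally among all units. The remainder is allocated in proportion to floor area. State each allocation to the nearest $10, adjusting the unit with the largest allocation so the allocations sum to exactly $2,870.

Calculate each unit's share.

Unit 5A: $400; Unit PH2: $600; Unit 5B: $890; Unit 2C: $980

First tranche $760 split equally: $190 each.
Remainder $2,110 by floor area (total 19,431): Unit 5A 205.34 → $210; Unit PH2 413.51 → $410; Unit 5B 695.19 → $700; Unit 2C 795.96 → $800.
Rounding difference −$10 on remainder applied to Unit 2C.
Totals: Unit 5A $190 + $210 = $400; Unit PH2 $190 + $410 = $600; Unit 5B $190 + $700 = $890; Unit 2C $190 + $790 = $980.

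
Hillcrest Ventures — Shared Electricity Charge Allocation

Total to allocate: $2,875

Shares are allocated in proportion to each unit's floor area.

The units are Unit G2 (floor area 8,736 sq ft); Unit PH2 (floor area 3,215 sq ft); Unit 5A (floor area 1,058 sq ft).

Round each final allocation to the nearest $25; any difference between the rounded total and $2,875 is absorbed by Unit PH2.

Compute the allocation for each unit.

Floor area total: 13,009.
Pro-rata amounts: Unit G2 8,736/13,009 × $2,875 = 1,930.66; Unit PH2 3,215/13,009 × $2,875 = 710.52; Unit 5A 1,058/13,009 × $2,875 = 233.82.
After rounding ($25): Unit G2 $1,925; Unit PH2 $700; Unit 5A $225. Sum = $2,850.
Difference $2,875 − $2,850 = +$25 applied to Unit PH2: Unit PH2 becomes $725.

Unit G2: $1,925 | Unit PH2: $725 | Unit 5A: $225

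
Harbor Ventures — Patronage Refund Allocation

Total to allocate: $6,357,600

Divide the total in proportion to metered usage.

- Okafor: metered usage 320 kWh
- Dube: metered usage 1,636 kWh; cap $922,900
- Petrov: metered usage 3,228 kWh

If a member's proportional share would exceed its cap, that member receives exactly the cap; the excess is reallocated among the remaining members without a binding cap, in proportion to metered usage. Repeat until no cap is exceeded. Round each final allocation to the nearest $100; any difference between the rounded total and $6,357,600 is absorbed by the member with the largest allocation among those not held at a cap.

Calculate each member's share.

Okafor: $490,200; Dube: $922,900; Petrov: $4,944,500

Sum of metered usage: 5,184.
Pro-rata shares before constraints: Okafor 392,444.44; Dube 2,006,372.22; Petrov 3,958,783.33.
Held at cap: Dube ($922,900); balance $5,434,700 reallocated over remaining metered usage 3,548.
Remaining shares: Okafor 490,164.60 → $490,200; Petrov 4,944,535.40 → $4,944,500.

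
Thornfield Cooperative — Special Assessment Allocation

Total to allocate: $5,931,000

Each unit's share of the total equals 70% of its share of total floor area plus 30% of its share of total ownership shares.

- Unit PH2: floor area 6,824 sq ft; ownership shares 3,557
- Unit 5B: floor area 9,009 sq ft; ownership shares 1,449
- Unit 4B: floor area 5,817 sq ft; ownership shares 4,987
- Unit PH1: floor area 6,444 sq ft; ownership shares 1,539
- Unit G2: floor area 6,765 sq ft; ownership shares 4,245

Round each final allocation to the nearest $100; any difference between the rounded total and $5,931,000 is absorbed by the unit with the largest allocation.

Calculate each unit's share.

Totals — floor area 34,859, ownership shares 15,777.
Combined weights (70% floor area + 30% ownership shares): Unit PH2 0.2047; Unit 5B 0.2085; Unit 4B 0.2116; Unit PH1 0.1587; Unit G2 0.2166.
Raw shares: Unit PH2 1,213,888.73; Unit 5B 1,236,385.58; Unit 4B 1,255,227.91; Unit PH1 941,044.61; Unit G2 1,284,453.17.
At nearest $100: Unit PH2 $1,213,900; Unit 5B $1,236,400; Unit 4B $1,255,200; Unit PH1 $941,000; Unit G2 $1,284,500. Sum = $5,931,000.
Rounded total matches; no reconciliation needed.

Unit PH2: $1,213,900 | Unit 5B: $1,236,400 | Unit 4B: $1,255,200 | Unit PH1: $941,000 | Unit G2: $1,284,500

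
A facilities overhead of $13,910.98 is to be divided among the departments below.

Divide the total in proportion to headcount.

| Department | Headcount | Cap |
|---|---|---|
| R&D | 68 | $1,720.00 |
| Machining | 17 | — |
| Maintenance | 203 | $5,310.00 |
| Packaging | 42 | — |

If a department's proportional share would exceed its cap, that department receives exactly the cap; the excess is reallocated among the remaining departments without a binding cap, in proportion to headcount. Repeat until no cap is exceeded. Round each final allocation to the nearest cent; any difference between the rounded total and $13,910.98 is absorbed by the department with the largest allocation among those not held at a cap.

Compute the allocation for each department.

R&D: $1,720.00; Machining: $1,982.66; Maintenance: $5,310.00; Packaging: $4,898.32

Sum of headcount: 330.
Proportional shares (ignoring caps): R&D 2,866.50497; Machining 716.6262; Maintenance 8,557.3604; Packaging 1,770.4884.
Capped: R&D ($1,720.00), Maintenance ($5,310.00); remaining pool $6,880.98 reallocated over remaining headcount 59.
Redistributed shares: Machining 1,982.6553 → $1,982.66; Packaging 4,898.3247 → $4,898.32.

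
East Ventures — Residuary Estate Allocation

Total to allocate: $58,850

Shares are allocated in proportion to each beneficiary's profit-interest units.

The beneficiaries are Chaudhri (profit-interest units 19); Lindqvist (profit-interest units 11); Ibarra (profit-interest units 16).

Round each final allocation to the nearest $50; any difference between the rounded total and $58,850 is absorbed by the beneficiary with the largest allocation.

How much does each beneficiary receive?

Total profit-interest units = 46.
Unrounded shares: Chaudhri 19/46 × $58,850 = 24,307.61; Lindqvist 11/46 × $58,850 = 14,072.83; Ibarra 16/46 × $58,850 = 20,469.57.
At nearest $50: Chaudhri $24,300; Lindqvist $14,050; Ibarra $20,450. Sum = $58,800.
Difference $58,850 − $58,800 = +$50 applied to largest allocation (Chaudhri): Chaudhri becomes $24,350.

Chaudhri: $24,350 | Lindqvist: $14,050 | Ibarra: $20,450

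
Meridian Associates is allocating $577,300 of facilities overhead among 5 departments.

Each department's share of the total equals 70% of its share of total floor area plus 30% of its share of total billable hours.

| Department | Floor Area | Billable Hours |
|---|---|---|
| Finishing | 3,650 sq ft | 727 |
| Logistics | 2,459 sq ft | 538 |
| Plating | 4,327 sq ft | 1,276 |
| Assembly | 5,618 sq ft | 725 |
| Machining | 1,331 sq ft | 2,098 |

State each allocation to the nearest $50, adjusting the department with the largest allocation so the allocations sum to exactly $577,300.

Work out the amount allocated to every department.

Finishing: $108,300; Logistics: $74,550; Plating: $141,800; Assembly: $153,950; Machining: $98,700

Floor area total 17,385; billable hours total 5,364.
Combined weights (70% floor area + 30% billable hours): Finishing 0.1876; Logistics 0.1291; Plating 0.2456; Assembly 0.2668; Machining 0.1709.
Unrounded shares: Finishing 108,316.33; Logistics 74,529.50; Plating 141,778.85; Assembly 153,997.43; Machining 98,677.88.
After rounding ($50): Finishing $108,300; Logistics $74,550; Plating $141,800; Assembly $154,000; Machining $98,700. Sum = $577,350.
Difference $577,300 − $577,350 = −$50 applied to largest allocation (Assembly): Assembly becomes $153,950.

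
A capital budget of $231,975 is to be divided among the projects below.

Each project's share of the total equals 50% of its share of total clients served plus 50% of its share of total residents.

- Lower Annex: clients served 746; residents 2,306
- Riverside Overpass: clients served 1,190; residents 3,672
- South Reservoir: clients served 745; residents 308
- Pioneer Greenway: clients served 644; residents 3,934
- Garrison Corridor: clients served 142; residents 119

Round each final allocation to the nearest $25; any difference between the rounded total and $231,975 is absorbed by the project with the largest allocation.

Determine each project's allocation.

Clients served total 3,467; residents total 10,339.
Composite weights (50% clients served + 50% residents): Lower Annex 0.2191; Riverside Overpass 0.3492; South Reservoir 0.1223; Pioneer Greenway 0.2831; Garrison Corridor 0.0262.
Unrounded shares: Lower Annex 50,826.95; Riverside Overpass 81,005.24; South Reservoir 28,379.04; Pioneer Greenway 65,678.20; Garrison Corridor 6,085.56.
After rounding ($25): Lower Annex $50,825; Riverside Overpass $81,000; South Reservoir $28,375; Pioneer Greenway $65,675; Garrison Corridor $6,075. Sum = $231,950.
Difference $231,975 − $231,950 = +$25 applied to largest allocation (Riverside Overpass): Riverside Overpass becomes $81,025.

Lower Annex: $50,825 | Riverside Overpass: $81,025 | South Reservoir: $28,375 | Pioneer Greenway: $65,675 | Garrison Corridor: $6,075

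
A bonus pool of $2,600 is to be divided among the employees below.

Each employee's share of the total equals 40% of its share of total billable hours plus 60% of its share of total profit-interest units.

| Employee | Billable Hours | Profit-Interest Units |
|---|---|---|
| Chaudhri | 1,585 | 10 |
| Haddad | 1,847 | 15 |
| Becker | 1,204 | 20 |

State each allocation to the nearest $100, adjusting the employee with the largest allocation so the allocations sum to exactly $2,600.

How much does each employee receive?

Chaudhri: $700 · Haddad: $900 · Becker: $1,000

Billable hours total 4,636; profit-interest units total 45.
Blended shares (40% billable hours + 60% profit-interest units): Chaudhri 0.2701; Haddad 0.3594; Becker 0.3705.
Raw shares: Chaudhri 702.23; Haddad 934.34; Becker 963.43.
At nearest $100: Chaudhri $700; Haddad $900; Becker $1,000. Sum = $2,600.
No rounding difference to absorb.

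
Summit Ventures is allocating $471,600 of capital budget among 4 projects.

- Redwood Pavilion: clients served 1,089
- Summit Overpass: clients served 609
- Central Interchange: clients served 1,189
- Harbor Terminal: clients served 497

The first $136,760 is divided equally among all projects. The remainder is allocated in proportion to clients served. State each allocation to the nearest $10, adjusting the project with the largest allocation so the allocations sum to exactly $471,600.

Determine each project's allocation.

Redwood Pavilion: $141,940 | Summit Overpass: $94,450 | Central Interchange: $151,840 | Harbor Terminal: $83,370

$136,760 shared equally gives $34,190 per project.
Remainder $334,840 by clients served (total 3,384): Redwood Pavilion 107,754.36 → $107,750; Summit Overpass 60,259.33 → $60,260; Central Interchange 117,649.16 → $117,650; Harbor Terminal 49,177.15 → $49,180.
Totals: Redwood Pavilion $34,190 + $107,750 = $141,940; Summit Overpass $34,190 + $60,260 = $94,450; Central Interchange $34,190 + $117,650 = $151,840; Harbor Terminal $34,190 + $49,180 = $83,370.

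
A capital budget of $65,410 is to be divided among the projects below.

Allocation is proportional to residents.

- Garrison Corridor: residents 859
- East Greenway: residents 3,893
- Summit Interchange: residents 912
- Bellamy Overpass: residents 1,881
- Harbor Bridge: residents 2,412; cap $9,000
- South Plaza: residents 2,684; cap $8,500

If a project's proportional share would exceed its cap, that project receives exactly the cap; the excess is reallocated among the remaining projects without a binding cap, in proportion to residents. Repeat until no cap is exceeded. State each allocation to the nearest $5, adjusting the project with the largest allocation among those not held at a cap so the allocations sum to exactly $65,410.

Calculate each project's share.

Total residents = 12,641.
Unconstrained shares: Garrison Corridor 4,444.84; East Greenway 20,144.07; Summit Interchange 4,719.08; Bellamy Overpass 9,733.11; Harbor Bridge 12,480.73; South Plaza 13,888.18.
Capped: Harbor Bridge ($9,000), South Plaza ($8,500); balance $47,910 reallocated over remaining residents 7,545.
Shares after redistribution: Garrison Corridor 5,454.56 → $5,455; East Greenway 24,720.16 → $24,720; Summit Interchange 5,791.11 → $5,790; Bellamy Overpass 11,944.16 → $11,945.

Garrison Corridor: $5,455; East Greenway: $24,720; Summit Interchange: $5,790; Bellamy Overpass: $11,945; Harbor Bridge: $9,000; South Plaza: $8,500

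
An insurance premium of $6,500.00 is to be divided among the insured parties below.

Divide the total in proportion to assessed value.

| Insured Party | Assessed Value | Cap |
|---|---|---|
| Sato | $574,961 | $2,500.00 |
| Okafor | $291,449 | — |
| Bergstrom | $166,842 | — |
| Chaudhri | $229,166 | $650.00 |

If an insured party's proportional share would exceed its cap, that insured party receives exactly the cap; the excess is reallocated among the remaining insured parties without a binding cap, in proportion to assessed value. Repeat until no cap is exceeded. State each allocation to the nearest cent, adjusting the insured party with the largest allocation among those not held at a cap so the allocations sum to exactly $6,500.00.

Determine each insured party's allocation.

Sato: $2,500.00 · Okafor: $2,130.42 · Bergstrom: $1,219.58 · Chaudhri: $650.00

Combined assessed value = 1,262,418.
Unconstrained shares: Sato 2,960.3875; Okafor 1,500.6270; Bergstrom 859.0443; Chaudhri 1,179.9412.
Capped: Sato ($2,500.00), Chaudhri ($650.00); remaining pool $3,350.00 reallocated over remaining assessed value 458,291.
Shares after redistribution: Okafor 2,130.4240 → $2,130.42; Bergstrom 1,219.5760 → $1,219.58.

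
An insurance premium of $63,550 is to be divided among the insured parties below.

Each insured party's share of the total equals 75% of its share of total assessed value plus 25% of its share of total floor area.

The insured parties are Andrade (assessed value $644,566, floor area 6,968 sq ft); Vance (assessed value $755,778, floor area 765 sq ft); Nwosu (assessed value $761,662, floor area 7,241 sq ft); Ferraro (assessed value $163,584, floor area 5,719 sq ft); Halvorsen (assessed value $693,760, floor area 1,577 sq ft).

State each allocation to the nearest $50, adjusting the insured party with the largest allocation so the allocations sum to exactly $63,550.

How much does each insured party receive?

Assessed value total 3,019,350; floor area total 22,270.
Blended shares (75% assessed value + 25% floor area): Andrade 0.2383; Vance 0.1963; Nwosu 0.2705; Ferraro 0.1048; Halvorsen 0.1900.
Unrounded shares: Andrade 15,145.91; Vance 12,476.23; Nwosu 17,189.11; Ferraro 6,662.24; Halvorsen 12,076.51.
Rounded to nearest $50: Andrade $15,150; Vance $12,500; Nwosu $17,200; Ferraro $6,650; Halvorsen $12,100. Sum = $63,600.
Difference $63,550 − $63,600 = −$50 applied to largest allocation (Nwosu): Nwosu becomes $17,150.

Andrade: $15,150 · Vance: $12,500 · Nwosu: $17,150 · Ferraro: $6,650 · Halvorsen: $12,100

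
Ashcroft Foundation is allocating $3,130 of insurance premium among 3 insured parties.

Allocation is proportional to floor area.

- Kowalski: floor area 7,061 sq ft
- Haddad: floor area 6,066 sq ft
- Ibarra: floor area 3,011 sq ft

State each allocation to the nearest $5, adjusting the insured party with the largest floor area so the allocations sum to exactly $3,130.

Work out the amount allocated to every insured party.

Combined floor area = 7,061 + 6,066 + 3,011 = 16,138.
Raw shares: Kowalski 1,369.50; Haddad 1,176.51; Ibarra 583.99.
Rounded to nearest $5: Kowalski $1,370; Haddad $1,175; Ibarra $585. Sum = $3,130.
Rounded total matches; no reconciliation needed.

Kowalski: $1,370 | Haddad: $1,175 | Ibarra: $585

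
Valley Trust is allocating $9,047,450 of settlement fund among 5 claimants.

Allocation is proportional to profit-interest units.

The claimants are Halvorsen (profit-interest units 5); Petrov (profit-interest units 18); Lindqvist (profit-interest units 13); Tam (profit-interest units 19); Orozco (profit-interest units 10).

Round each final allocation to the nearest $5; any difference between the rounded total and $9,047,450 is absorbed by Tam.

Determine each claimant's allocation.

Halvorsen: $695,960 | Petrov: $2,505,450 | Lindqvist: $1,809,490 | Tam: $2,644,635 | Orozco: $1,391,915

Total profit-interest units = 65.
Unrounded shares: Halvorsen 5/65 × $9,047,450 = 695,957.69; Petrov 18/65 × $9,047,450 = 2,505,447.69; Lindqvist 13/65 × $9,047,450 = 1,809,490.00; Tam 19/65 × $9,047,450 = 2,644,639.23; Orozco 10/65 × $9,047,450 = 1,391,915.38.
After rounding ($5): Halvorsen $695,960; Petrov $2,505,450; Lindqvist $1,809,490; Tam $2,644,640; Orozco $1,391,915. Sum = $9,047,455.
Difference $9,047,450 − $9,047,455 = −$5 applied to Tam: Tam becomes $2,644,635.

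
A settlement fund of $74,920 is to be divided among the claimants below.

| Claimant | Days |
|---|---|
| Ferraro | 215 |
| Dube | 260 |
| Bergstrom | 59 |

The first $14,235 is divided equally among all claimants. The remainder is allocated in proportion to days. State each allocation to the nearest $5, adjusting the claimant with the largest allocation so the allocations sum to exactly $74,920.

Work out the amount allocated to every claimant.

Ferraro: $29,180; Dube: $34,290; Bergstrom: $11,450

Equal tier: $14,235 ÷ 3 = $4,745 apiece.
Remainder $60,685 by days (total 534): Ferraro 24,433.10 → $24,435; Dube 29,547.00 → $29,545; Bergstrom 6,704.90 → $6,705.
Totals: Ferraro $4,745 + $24,435 = $29,180; Dube $4,745 + $29,545 = $34,290; Bergstrom $4,745 + $6,705 = $11,450.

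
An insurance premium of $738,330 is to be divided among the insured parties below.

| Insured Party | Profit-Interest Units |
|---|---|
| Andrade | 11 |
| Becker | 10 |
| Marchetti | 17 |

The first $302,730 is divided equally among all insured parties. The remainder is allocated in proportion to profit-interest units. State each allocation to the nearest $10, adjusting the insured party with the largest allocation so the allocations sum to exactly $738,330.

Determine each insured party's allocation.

First tranche $302,730 split equally: $100,910 each.
Remainder $435,600 by profit-interest units (total 38): Andrade 126,094.74 → $126,090; Becker 114,631.58 → $114,630; Marchetti 194,873.68 → $194,870.
Rounding difference +$10 on remainder applied to Marchetti.
Totals: Andrade $100,910 + $126,090 = $227,000; Becker $100,910 + $114,630 = $215,540; Marchetti $100,910 + $194,880 = $295,790.

Andrade: $227,000; Becker: $215,540; Marchetti: $295,790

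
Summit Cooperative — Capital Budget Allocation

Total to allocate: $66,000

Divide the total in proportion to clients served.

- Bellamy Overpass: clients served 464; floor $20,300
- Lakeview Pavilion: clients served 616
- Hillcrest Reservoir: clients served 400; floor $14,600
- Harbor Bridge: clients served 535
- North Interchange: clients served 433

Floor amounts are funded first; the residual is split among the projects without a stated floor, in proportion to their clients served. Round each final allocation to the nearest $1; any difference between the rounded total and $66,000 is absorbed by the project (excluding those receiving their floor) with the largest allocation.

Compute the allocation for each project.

Guaranteed amounts: Bellamy Overpass $20,300; Hillcrest Reservoir $14,600. Remaining pool $31,100.
Remaining pool split over remaining clients served 1,584: Lakeview Pavilion 12,094.44 → $12,094; Harbor Bridge 10,504.10 → $10,504; North Interchange 8,501.45 → $8,501.
Rounding difference +$1 applied to Lakeview Pavilion → $12,095.

Bellamy Overpass: $20,300; Lakeview Pavilion: $12,095; Hillcrest Reservoir: $14,600; Harbor Bridge: $10,504; North Interchange: $8,501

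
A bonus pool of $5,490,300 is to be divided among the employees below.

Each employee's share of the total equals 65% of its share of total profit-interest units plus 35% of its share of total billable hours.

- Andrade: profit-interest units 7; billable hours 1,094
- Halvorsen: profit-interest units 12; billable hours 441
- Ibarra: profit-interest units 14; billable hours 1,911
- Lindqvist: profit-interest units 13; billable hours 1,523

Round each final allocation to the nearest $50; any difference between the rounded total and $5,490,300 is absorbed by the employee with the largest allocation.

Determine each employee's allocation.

Andrade: $966,150 | Halvorsen: $1,101,500 | Ibarra: $1,825,150 | Lindqvist: $1,597,500

Profit-interest units total 46; billable hours total 4,969.
Blended shares (65% profit-interest units + 35% billable hours): Andrade 0.1760; Halvorsen 0.2006; Ibarra 0.3324; Lindqvist 0.2910.
Unrounded shares: Andrade 966,132.49; Halvorsen 1,101,506.84; Ibarra 1,825,143.92; Lindqvist 1,597,516.75.
Rounded to nearest $50: Andrade $966,150; Halvorsen $1,101,500; Ibarra $1,825,150; Lindqvist $1,597,500. Sum = $5,490,300.
Sum already equals the total — no adjustment.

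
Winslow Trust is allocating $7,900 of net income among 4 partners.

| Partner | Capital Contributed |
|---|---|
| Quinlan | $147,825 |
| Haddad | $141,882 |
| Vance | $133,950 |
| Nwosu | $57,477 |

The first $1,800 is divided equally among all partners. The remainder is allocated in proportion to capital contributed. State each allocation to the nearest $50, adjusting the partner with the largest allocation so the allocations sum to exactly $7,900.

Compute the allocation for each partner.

Equal tier: $1,800 ÷ 4 = $450 apiece.
Remainder $6,100 by capital contributed (total 481,134): Quinlan 1,874.18 → $1,850; Haddad 1,798.83 → $1,800; Vance 1,698.27 → $1,700; Nwosu 728.72 → $750.
Totals: Quinlan $450 + $1,850 = $2,300; Haddad $450 + $1,800 = $2,250; Vance $450 + $1,700 = $2,150; Nwosu $450 + $750 = $1,200.

Quinlan: $2,300 · Haddad: $2,250 · Vance: $2,150 · Nwosu: $1,200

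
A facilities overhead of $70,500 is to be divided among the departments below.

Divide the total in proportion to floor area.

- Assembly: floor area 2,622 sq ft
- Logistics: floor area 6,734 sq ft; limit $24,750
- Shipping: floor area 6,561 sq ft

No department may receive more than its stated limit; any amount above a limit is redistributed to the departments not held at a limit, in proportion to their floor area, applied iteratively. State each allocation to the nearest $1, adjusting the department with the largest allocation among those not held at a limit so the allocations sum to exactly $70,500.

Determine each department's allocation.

Assembly: $13,063; Logistics: $24,750; Shipping: $32,687

Total floor area = 15,917.
Pro-rata shares before constraints: Assembly 11,613.43; Logistics 29,826.41; Shipping 29,060.16.
Cap binds for Logistics ($24,750); residual $45,750 reallocated over remaining floor area 9,183.
Shares after redistribution: Assembly 13,062.89 → $13,063; Shipping 32,687.11 → $32,687.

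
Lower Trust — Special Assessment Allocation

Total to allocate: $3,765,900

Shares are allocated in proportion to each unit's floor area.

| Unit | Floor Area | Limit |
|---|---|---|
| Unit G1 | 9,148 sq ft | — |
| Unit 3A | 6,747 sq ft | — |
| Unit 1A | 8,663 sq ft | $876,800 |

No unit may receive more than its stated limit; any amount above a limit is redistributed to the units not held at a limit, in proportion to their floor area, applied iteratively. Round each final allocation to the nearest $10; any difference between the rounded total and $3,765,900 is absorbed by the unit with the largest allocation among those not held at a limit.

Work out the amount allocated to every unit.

Unit G1: $1,662,750; Unit 3A: $1,226,350; Unit 1A: $876,800

Floor area total: 24,558.
Unconstrained shares: Unit G1 1,402,819.99; Unit 3A 1,034,633.41; Unit 1A 1,328,446.60.
Held at cap: Unit 1A ($876,800); remaining pool $2,889,100 reallocated over remaining floor area 15,895.
Remaining shares: Unit G1 1,662,754.75 → $1,662,750; Unit 3A 1,226,345.25 → $1,226,350.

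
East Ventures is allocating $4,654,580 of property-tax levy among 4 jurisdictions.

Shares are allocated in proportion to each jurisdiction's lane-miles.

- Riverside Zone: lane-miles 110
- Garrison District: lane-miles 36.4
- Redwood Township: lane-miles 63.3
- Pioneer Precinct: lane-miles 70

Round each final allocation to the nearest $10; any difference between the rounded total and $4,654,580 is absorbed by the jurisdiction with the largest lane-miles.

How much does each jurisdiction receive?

Riverside Zone: $1,830,550 | Garrison District: $605,740 | Redwood Township: $1,053,400 | Pioneer Precinct: $1,164,890

Lane-miles total: 110 + 36.4 + 63.3 + 70 = 279.7.
Unrounded shares: Riverside Zone 1,830,546.30; Garrison District 605,744.41; Redwood Township 1,053,396.19; Pioneer Precinct 1,164,893.10.
At nearest $10: Riverside Zone $1,830,550; Garrison District $605,740; Redwood Township $1,053,400; Pioneer Precinct $1,164,890. Sum = $4,654,580.
No rounding difference to absorb.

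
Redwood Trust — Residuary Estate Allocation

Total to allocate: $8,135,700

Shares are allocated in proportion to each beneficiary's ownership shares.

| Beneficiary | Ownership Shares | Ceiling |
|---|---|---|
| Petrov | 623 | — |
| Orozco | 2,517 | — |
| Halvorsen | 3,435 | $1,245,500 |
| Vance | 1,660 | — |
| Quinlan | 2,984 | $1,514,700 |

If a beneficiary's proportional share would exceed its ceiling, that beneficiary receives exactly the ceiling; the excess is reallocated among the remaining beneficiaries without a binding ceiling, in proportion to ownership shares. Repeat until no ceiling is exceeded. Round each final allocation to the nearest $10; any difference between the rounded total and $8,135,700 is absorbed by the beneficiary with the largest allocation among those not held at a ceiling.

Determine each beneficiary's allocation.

Petrov: $697,700 · Orozco: $2,818,770 · Halvorsen: $1,245,500 · Vance: $1,859,030 · Quinlan: $1,514,700

Combined ownership shares = 11,219.
Proportional shares (ignoring caps): Petrov 451,781.90; Orozco 1,825,256.88; Halvorsen 2,490,964.39; Vance 1,203,784.83; Quinlan 2,163,912.01.
Capped: Halvorsen ($1,245,500), Quinlan ($1,514,700); residual $5,375,500 reallocated over remaining ownership shares 4,800.
Remaining shares: Petrov 697,695.10 → $697,700; Orozco 2,818,777.81 → $2,818,780; Vance 1,859,027.08 → $1,859,030.
Rounding difference −$10 applied to Orozco → $2,818,770.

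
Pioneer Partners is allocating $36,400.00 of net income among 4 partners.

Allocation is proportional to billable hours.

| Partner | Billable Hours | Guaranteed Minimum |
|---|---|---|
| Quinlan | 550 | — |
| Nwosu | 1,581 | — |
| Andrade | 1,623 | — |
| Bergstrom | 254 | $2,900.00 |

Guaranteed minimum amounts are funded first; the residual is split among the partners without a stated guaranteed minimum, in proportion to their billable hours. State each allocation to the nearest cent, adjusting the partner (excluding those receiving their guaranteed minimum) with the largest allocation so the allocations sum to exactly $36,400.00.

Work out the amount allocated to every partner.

Guaranteed amounts: Bergstrom $2,900.00. Residual $33,500.00.
Residual split over remaining billable hours 3,754: Quinlan 4,908.0980 → $4,908.10; Nwosu 14,108.5509 → $14,108.55; Andrade 14,483.3511 → $14,483.35.

Quinlan: $4,908.10; Nwosu: $14,108.55; Andrade: $14,483.35; Bergstrom: $2,900.00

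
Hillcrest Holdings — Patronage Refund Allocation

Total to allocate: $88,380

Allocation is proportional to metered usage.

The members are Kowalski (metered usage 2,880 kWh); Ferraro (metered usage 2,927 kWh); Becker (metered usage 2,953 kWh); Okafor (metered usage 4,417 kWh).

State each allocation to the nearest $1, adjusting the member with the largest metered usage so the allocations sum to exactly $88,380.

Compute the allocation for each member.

Kowalski: $19,317 · Ferraro: $19,632 · Becker: $19,806 · Okafor: $29,625

Total metered usage = 2,880 + 2,927 + 2,953 + 4,417 = 13,177.
Pro-rata amounts: Kowalski 19,316.57; Ferraro 19,631.80; Becker 19,806.19; Okafor 29,625.44.
Rounded to nearest $1: Kowalski $19,317; Ferraro $19,632; Becker $19,806; Okafor $29,625. Sum = $88,380.
Sum already equals the total — no adjustment.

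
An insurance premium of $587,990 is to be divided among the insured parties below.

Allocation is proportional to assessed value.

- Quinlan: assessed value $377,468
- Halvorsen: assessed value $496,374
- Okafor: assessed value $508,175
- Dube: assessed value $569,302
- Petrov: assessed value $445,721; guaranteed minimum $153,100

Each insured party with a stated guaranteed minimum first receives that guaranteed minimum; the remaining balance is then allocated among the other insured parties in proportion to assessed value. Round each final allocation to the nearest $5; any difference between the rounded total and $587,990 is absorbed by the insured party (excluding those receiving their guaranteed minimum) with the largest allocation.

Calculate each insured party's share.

Quinlan: $84,125; Halvorsen: $110,625; Okafor: $113,255; Dube: $126,885; Petrov: $153,100

Minimums first: Petrov $153,100. Residual $434,890.
Residual split over remaining assessed value 1,951,319: Quinlan 84,126.20 → $84,125; Halvorsen 110,626.75 → $110,625; Okafor 113,256.84 → $113,255; Dube 126,880.20 → $126,880.
Rounding difference +$5 applied to Dube → $126,885.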